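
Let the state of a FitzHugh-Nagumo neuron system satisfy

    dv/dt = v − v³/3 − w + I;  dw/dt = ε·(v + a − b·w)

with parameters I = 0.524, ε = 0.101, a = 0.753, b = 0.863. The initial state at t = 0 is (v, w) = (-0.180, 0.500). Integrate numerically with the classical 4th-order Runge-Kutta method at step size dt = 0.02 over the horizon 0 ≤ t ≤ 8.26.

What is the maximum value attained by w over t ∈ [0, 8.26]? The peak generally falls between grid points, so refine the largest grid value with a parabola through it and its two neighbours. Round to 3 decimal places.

max w = 0.505

t=0.000: state=(-0.180, 0.500)
step 1 (dt=0.02): k1=(-0.154, 0.014), k2=(-0.156, 0.014), k3=(-0.156, 0.014), k4=(-0.157, 0.014); state += dt/6·(k1+2k2+2k3+k4)
t=0.020: state=(-0.183, 0.500)
t=0.040: state=(-0.186, 0.501)
t=0.060: state=(-0.190, 0.501)
continuing one RK4 step at a time; state shown every 25 steps (Δt=0.5):
t=0.500: state=(-0.280, 0.505)
t=1.000: state=(-0.440, 0.503)
t=1.500: state=(-0.673, 0.491)
t=2.000: state=(-0.966, 0.467)
t=2.500: state=(-1.252, 0.429)
t=3.000: state=(-1.451, 0.381)
t=3.500: state=(-1.549, 0.328)
t=4.000: state=(-1.579, 0.273)
t=4.500: state=(-1.574, 0.221)
t=5.000: state=(-1.554, 0.171)
t=5.500: state=(-1.527, 0.125)
t=6.000: state=(-1.496, 0.082)
t=6.500: state=(-1.465, 0.043)
t=7.000: state=(-1.433, 0.007)
t=7.500: state=(-1.400, -0.026)
t=8.000: state=(-1.367, -0.056)
t=8.260: state=(-1.350, -0.071)
largest grid value and its neighbours: w(0.620)=0.50495, w(0.640)=0.50496, w(0.660)=0.50495
parabola through these three points peaks at t≈0.636 with w≈0.50496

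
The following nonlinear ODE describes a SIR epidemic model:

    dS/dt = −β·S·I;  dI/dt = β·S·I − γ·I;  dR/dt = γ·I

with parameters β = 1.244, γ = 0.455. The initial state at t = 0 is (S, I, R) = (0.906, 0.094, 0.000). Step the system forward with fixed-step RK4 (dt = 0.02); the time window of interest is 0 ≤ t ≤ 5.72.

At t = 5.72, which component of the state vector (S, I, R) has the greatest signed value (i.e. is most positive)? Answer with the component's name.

largest component: R

t=0.000: state=(0.906, 0.094, 0.000)
step 1 (dt=0.02): k1=(-0.106, 0.063, 0.043), k2=(-0.107, 0.063, 0.043), k3=(-0.107, 0.063, 0.043), k4=(-0.107, 0.064, 0.043); state += dt/6·(k1+2k2+2k3+k4)
t=0.020: state=(0.904, 0.095, 0.001)
t=0.040: state=(0.902, 0.097, 0.002)
t=0.060: state=(0.900, 0.098, 0.003)
continuing one RK4 step at a time; state shown every 10 steps (Δt=0.2):
t=0.200: state=(0.884, 0.107, 0.009)
t=0.400: state=(0.859, 0.122, 0.020)
t=0.600: state=(0.832, 0.137, 0.031)
t=0.800: state=(0.802, 0.153, 0.045)
t=1.000: state=(0.771, 0.170, 0.059)
t=1.200: state=(0.737, 0.187, 0.076)
t=1.400: state=(0.702, 0.205, 0.093)
t=1.600: state=(0.666, 0.222, 0.113)
t=1.800: state=(0.629, 0.238, 0.134)
t=2.000: state=(0.591, 0.253, 0.156)
t=2.200: state=(0.554, 0.266, 0.180)
t=2.400: state=(0.518, 0.277, 0.204)
t=2.600: state=(0.483, 0.287, 0.230)
t=2.800: state=(0.449, 0.294, 0.256)
t=3.000: state=(0.417, 0.299, 0.283)
t=3.200: state=(0.387, 0.302, 0.311)
t=3.400: state=(0.359, 0.302, 0.338)
t=3.600: state=(0.333, 0.301, 0.366)
t=3.800: state=(0.309, 0.298, 0.393)
t=4.000: state=(0.287, 0.293, 0.420)
t=4.200: state=(0.267, 0.286, 0.446)
t=4.400: state=(0.249, 0.279, 0.472)
t=4.600: state=(0.233, 0.270, 0.497)
t=4.800: state=(0.218, 0.261, 0.521)
t=5.000: state=(0.204, 0.251, 0.544)
t=5.200: state=(0.192, 0.241, 0.567)
t=5.400: state=(0.181, 0.230, 0.588)
t=5.600: state=(0.172, 0.220, 0.609)
t=5.720: state=(0.166, 0.213, 0.621)
compare at T: S=0.166, I=0.213, R=0.621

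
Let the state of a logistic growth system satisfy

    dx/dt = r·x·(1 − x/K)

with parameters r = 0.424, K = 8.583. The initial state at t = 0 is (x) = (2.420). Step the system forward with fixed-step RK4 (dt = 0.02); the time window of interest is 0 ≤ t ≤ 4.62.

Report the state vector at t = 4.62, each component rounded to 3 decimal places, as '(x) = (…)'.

t=0.000: state=(2.420)
step 1 (dt=0.02): k1=(0.737), k2=(0.738), k3=(0.738), k4=(0.739); state += dt/6·(k1+2k2+2k3+k4)
t=0.020: state=(2.435)
t=0.040: state=(2.450)
t=0.060: state=(2.464)
continuing one RK4 step at a time; state shown every 10 steps (Δt=0.2):
t=0.200: state=(2.570)
t=0.400: state=(2.725)
t=0.600: state=(2.885)
t=0.800: state=(3.050)
t=1.000: state=(3.219)
t=1.200: state=(3.391)
t=1.400: state=(3.566)
t=1.600: state=(3.744)
t=1.800: state=(3.924)
t=2.000: state=(4.105)
t=2.200: state=(4.287)
t=2.400: state=(4.469)
t=2.600: state=(4.650)
t=2.800: state=(4.830)
t=3.000: state=(5.008)
t=3.200: state=(5.184)
t=3.400: state=(5.356)
t=3.600: state=(5.525)
t=3.800: state=(5.690)
t=4.000: state=(5.850)
t=4.200: state=(6.006)
t=4.400: state=(6.156)
t=4.600: state=(6.301)
t=4.620: state=(6.315)

(x) = (6.315)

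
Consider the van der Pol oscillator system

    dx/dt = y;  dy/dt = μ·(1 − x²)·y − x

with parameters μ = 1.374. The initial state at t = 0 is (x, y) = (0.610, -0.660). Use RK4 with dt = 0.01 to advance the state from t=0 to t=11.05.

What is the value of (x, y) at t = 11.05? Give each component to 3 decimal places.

(x, y) = (0.560, 2.948)

t=0.000: state=(0.610, -0.660)
step 1 (dt=0.01): k1=(-0.660, -1.179), k2=(-0.666, -1.185), k3=(-0.666, -1.185), k4=(-0.672, -1.190); state += dt/6·(k1+2k2+2k3+k4)
t=0.010: state=(0.603, -0.672)
t=0.020: state=(0.597, -0.684)
t=0.030: state=(0.590, -0.696)
continuing one RK4 step at a time; state shown every 50 steps (Δt=0.5):
t=0.500: state=(0.102, -1.449)
t=1.000: state=(-0.879, -2.310)
t=1.500: state=(-1.725, -0.747)
t=2.000: state=(-1.776, 0.296)
t=2.500: state=(-1.549, 0.579)
t=3.000: state=(-1.199, 0.840)
t=3.500: state=(-0.661, 1.399)
t=4.000: state=(0.338, 2.731)
t=4.500: state=(1.710, 1.811)
t=5.000: state=(2.004, -0.150)
t=5.500: state=(1.829, -0.470)
t=6.000: state=(1.557, -0.620)
t=6.500: state=(1.193, -0.862)
t=7.000: state=(0.642, -1.433)
t=7.500: state=(-0.382, -2.787)
t=8.000: state=(-1.742, -1.708)
t=8.500: state=(-2.004, 0.173)
t=9.000: state=(-1.823, 0.475)
t=9.500: state=(-1.550, 0.625)
t=10.000: state=(-1.183, 0.871)
t=10.500: state=(-0.625, 1.455)
t=11.000: state=(0.416, 2.822)
t=11.050: state=(0.560, 2.948)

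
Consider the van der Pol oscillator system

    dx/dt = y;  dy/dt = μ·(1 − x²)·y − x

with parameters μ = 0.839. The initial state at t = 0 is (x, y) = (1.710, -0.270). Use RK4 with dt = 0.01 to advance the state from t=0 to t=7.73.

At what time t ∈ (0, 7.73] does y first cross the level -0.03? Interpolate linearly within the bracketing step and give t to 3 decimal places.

t=0.000: state=(1.710, -0.270)
step 1 (dt=0.01): k1=(-0.270, -1.274), k2=(-0.276, -1.264), k3=(-0.276, -1.264), k4=(-0.283, -1.253); state += dt/6·(k1+2k2+2k3+k4)
t=0.010: state=(1.707, -0.283)
t=0.020: state=(1.704, -0.295)
t=0.030: state=(1.701, -0.307)
continuing one RK4 step at a time; state shown every 25 steps (Δt=0.25):
t=0.250: state=(1.607, -0.535)
t=0.500: state=(1.447, -0.739)
t=0.750: state=(1.239, -0.934)
t=1.000: state=(0.978, -1.161)
t=1.250: state=(0.652, -1.456)
t=1.500: state=(0.242, -1.840)
t=1.750: state=(-0.271, -2.260)
t=2.000: state=(-0.869, -2.442)
t=2.250: state=(-1.437, -1.982)
t=2.500: state=(-1.818, -1.039)
t=2.750: state=(-1.970, -0.232)
t=2.830: state=(-1.981, -0.047)
next step: t=2.840: state=(-1.981, -0.026) — y has crossed -0.03
linear interpolation between t=2.830 (-0.04716) and t=2.840 (-0.02645) → t≈2.838

t = 2.838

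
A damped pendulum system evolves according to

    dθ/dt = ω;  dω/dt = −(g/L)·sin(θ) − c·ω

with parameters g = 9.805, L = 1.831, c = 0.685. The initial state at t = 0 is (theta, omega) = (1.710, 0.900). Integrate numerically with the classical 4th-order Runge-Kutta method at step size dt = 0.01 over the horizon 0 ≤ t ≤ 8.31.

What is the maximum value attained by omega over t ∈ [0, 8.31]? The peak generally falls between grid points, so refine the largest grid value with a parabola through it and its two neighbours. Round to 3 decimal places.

t=0.000: state=(1.710, 0.900)
step 1 (dt=0.01): k1=(0.900, -5.920), k2=(0.870, -5.896), k3=(0.871, -5.896), k4=(0.841, -5.873); state += dt/6·(k1+2k2+2k3+k4)
t=0.010: state=(1.719, 0.841)
t=0.020: state=(1.727, 0.783)
t=0.030: state=(1.734, 0.725)
continuing one RK4 step at a time; state shown every 50 steps (Δt=0.5):
t=0.500: state=(1.502, -1.601)
t=1.000: state=(0.298, -2.827)
t=1.500: state=(-0.814, -1.248)
t=2.000: state=(-0.865, 0.933)
t=2.500: state=(-0.115, 1.726)
t=3.000: state=(0.527, 0.626)
t=3.500: state=(0.470, -0.749)
t=4.000: state=(-0.030, -1.014)
t=4.500: state=(-0.355, -0.190)
t=5.000: state=(-0.232, 0.582)
t=5.500: state=(0.087, 0.552)
t=6.000: state=(0.226, -0.026)
t=6.500: state=(0.097, -0.410)
t=7.000: state=(-0.093, -0.270)
t=7.500: state=(-0.133, 0.102)
t=8.000: state=(-0.028, 0.263)
t=8.310: state=(0.046, 0.195)
largest grid value and its neighbours: omega(2.430)=1.74364, omega(2.440)=1.74379, omega(2.450)=1.74303
parabola through these three points peaks at t≈2.437 with omega≈1.74384

max omega = 1.744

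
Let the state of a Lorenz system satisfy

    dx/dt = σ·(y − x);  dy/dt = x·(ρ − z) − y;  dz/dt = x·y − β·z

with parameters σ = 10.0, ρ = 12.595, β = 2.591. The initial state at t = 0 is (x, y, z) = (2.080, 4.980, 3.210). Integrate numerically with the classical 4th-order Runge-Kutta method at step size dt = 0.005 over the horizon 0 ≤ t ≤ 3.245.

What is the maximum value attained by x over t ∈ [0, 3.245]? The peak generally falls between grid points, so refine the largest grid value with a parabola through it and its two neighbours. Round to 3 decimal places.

t=0.000: state=(2.080, 4.980, 3.210)
step 1 (dt=0.005): k1=(29.000, 14.541, 2.041), k2=(28.639, 15.174, 2.467), k3=(28.663, 15.162, 2.463), k4=(28.325, 15.783, 2.892); state += dt/6·(k1+2k2+2k3+k4)
t=0.005: state=(2.223, 5.056, 3.222)
t=0.010: state=(2.363, 5.138, 3.239)
t=0.015: state=(2.501, 5.225, 3.260)
continuing one RK4 step at a time; state shown every 40 steps (Δt=0.2):
t=0.200: state=(7.572, 10.397, 8.390)
t=0.400: state=(8.295, 5.499, 17.794)
t=0.600: state=(2.800, 1.233, 12.739)
t=0.800: state=(1.689, 1.818, 8.012)
t=1.000: state=(2.810, 3.830, 5.727)
t=1.200: state=(5.966, 7.999, 7.636)
t=1.400: state=(8.344, 7.735, 15.140)
t=1.600: state=(4.698, 2.856, 14.049)
t=1.800: state=(2.872, 2.772, 9.740)
t=2.000: state=(3.761, 4.694, 7.652)
t=2.200: state=(6.309, 7.683, 9.687)
t=2.400: state=(7.305, 6.569, 14.356)
t=2.600: state=(4.773, 3.620, 13.048)
t=2.800: state=(3.732, 3.809, 9.975)
t=3.000: state=(4.771, 5.651, 9.033)
t=3.200: state=(6.584, 7.217, 11.471)
t=3.245: state=(6.800, 7.113, 12.255)
largest grid value and its neighbours: x(0.310)=9.57994, x(0.315)=9.58580, x(0.320)=9.58204
parabola through these three points peaks at t≈0.316 with x≈9.58586

max x = 9.586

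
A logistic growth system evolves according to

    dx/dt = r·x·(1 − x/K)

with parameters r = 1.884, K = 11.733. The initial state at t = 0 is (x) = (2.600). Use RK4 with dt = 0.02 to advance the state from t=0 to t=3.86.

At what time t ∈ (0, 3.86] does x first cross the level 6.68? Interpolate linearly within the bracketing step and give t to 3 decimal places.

t=0.000: state=(2.600)
step 1 (dt=0.02): k1=(3.813), k2=(3.853), k3=(3.853), k4=(3.893); state += dt/6·(k1+2k2+2k3+k4)
t=0.020: state=(2.677)
t=0.040: state=(2.756)
t=0.060: state=(2.836)
continuing one RK4 step at a time; state shown every 10 steps (Δt=0.2):
t=0.200: state=(3.441)
t=0.400: state=(4.422)
t=0.600: state=(5.497)
t=0.800: state=(6.598)
next step: t=0.820: state=(6.707) — x has crossed 6.68
linear interpolation between t=0.800 (6.59838) and t=0.820 (6.70691) → t≈0.815

t = 0.815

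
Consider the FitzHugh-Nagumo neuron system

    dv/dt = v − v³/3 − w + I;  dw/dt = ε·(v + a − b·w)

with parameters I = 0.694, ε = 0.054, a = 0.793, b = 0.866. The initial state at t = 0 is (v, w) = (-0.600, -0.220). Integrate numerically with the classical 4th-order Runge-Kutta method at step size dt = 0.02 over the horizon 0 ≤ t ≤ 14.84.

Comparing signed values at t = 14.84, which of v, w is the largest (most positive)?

t=0.000: state=(-0.600, -0.220)
step 1 (dt=0.02): k1=(0.386, 0.021), k2=(0.388, 0.021), k3=(0.388, 0.021), k4=(0.391, 0.021); state += dt/6·(k1+2k2+2k3+k4)
t=0.020: state=(-0.592, -0.220)
t=0.040: state=(-0.584, -0.219)
t=0.060: state=(-0.576, -0.219)
continuing one RK4 step at a time; state shown every 25 steps (Δt=0.5):
t=0.500: state=(-0.371, -0.207)
t=1.000: state=(-0.029, -0.187)
t=1.500: state=(0.509, -0.155)
t=2.000: state=(1.228, -0.107)
t=2.500: state=(1.764, -0.043)
t=3.000: state=(1.948, 0.029)
t=3.500: state=(1.976, 0.102)
t=4.000: state=(1.963, 0.174)
t=4.500: state=(1.941, 0.243)
t=5.000: state=(1.917, 0.310)
t=5.500: state=(1.893, 0.375)
t=6.000: state=(1.868, 0.438)
t=6.500: state=(1.844, 0.498)
t=7.000: state=(1.819, 0.557)
t=7.500: state=(1.794, 0.613)
t=8.000: state=(1.769, 0.668)
t=8.500: state=(1.744, 0.720)
t=9.000: state=(1.719, 0.771)
t=9.500: state=(1.693, 0.820)
t=10.000: state=(1.668, 0.867)
t=10.500: state=(1.642, 0.912)
t=11.000: state=(1.616, 0.956)
t=11.500: state=(1.590, 0.998)
t=12.000: state=(1.563, 1.038)
t=12.500: state=(1.536, 1.076)
t=13.000: state=(1.509, 1.113)
t=13.500: state=(1.481, 1.149)
t=14.000: state=(1.452, 1.182)
t=14.500: state=(1.424, 1.215)
t=14.840: state=(1.403, 1.236)
compare at T: v=1.403, w=1.236

largest component: v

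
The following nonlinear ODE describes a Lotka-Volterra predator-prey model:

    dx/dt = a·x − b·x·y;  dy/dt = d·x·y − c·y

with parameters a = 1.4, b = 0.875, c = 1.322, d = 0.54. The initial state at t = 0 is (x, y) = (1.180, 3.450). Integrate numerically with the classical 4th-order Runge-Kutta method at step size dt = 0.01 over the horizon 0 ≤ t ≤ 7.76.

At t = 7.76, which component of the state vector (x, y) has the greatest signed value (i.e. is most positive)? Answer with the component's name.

t=0.000: state=(1.180, 3.450)
step 1 (dt=0.01): k1=(-1.910, -2.363), k2=(-1.883, -2.372), k3=(-1.883, -2.372), k4=(-1.856, -2.381); state += dt/6·(k1+2k2+2k3+k4)
t=0.010: state=(1.161, 3.426)
t=0.020: state=(1.143, 3.402)
t=0.030: state=(1.125, 3.378)
continuing one RK4 step at a time; state shown every 50 steps (Δt=0.5):
t=0.500: state=(0.686, 2.254)
t=1.000: state=(0.632, 1.383)
t=1.500: state=(0.788, 0.861)
t=2.000: state=(1.167, 0.575)
t=2.500: state=(1.889, 0.444)
t=3.000: state=(3.147, 0.446)
t=3.500: state=(5.014, 0.687)
t=4.000: state=(6.268, 1.711)
t=4.500: state=(3.799, 3.721)
t=5.000: state=(1.389, 3.664)
t=5.500: state=(0.731, 2.465)
t=6.000: state=(0.625, 1.518)
t=6.500: state=(0.743, 0.939)
t=7.000: state=(1.073, 0.616)
t=7.500: state=(1.716, 0.460)
t=7.760: state=(2.234, 0.429)
compare at T: x=2.234, y=0.429

largest component: x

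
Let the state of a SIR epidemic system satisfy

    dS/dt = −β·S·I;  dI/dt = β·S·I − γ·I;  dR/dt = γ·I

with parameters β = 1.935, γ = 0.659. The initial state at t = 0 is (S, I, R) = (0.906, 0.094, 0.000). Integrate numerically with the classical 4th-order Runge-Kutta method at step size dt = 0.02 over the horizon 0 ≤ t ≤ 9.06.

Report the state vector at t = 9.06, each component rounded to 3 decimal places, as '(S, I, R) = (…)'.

t=0.000: state=(0.906, 0.094, 0.000)
step 1 (dt=0.02): k1=(-0.165, 0.103, 0.062), k2=(-0.166, 0.104, 0.063), k3=(-0.166, 0.104, 0.063), k4=(-0.168, 0.104, 0.063); state += dt/6·(k1+2k2+2k3+k4)
t=0.020: state=(0.903, 0.096, 0.001)
t=0.040: state=(0.899, 0.098, 0.003)
t=0.060: state=(0.896, 0.100, 0.004)
continuing one RK4 step at a time; state shown every 25 steps (Δt=0.5):
t=0.500: state=(0.804, 0.155, 0.041)
t=1.000: state=(0.668, 0.228, 0.104)
t=1.500: state=(0.519, 0.291, 0.190)
t=2.000: state=(0.384, 0.324, 0.292)
t=2.500: state=(0.281, 0.320, 0.399)
t=3.000: state=(0.209, 0.291, 0.500)
t=3.500: state=(0.160, 0.250, 0.590)
t=4.000: state=(0.129, 0.207, 0.665)
t=4.500: state=(0.107, 0.166, 0.726)
t=5.000: state=(0.093, 0.132, 0.775)
t=5.500: state=(0.083, 0.103, 0.814)
t=6.000: state=(0.076, 0.080, 0.844)
t=6.500: state=(0.071, 0.062, 0.867)
t=7.000: state=(0.067, 0.048, 0.885)
t=7.500: state=(0.065, 0.037, 0.899)
t=8.000: state=(0.063, 0.028, 0.909)
t=8.500: state=(0.061, 0.021, 0.917)
t=9.000: state=(0.060, 0.016, 0.924)
t=9.060: state=(0.060, 0.016, 0.924)

(S, I, R) = (0.060, 0.016, 0.924)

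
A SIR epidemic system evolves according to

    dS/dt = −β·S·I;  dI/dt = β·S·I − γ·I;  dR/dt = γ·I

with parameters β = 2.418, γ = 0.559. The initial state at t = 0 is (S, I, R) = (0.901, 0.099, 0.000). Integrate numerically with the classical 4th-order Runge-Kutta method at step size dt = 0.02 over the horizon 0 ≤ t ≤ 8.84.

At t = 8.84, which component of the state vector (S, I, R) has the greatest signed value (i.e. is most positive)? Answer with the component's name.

largest component: R

t=0.000: state=(0.901, 0.099, 0.000)
step 1 (dt=0.02): k1=(-0.216, 0.160, 0.055), k2=(-0.219, 0.162, 0.056), k3=(-0.219, 0.162, 0.056), k4=(-0.222, 0.165, 0.057); state += dt/6·(k1+2k2+2k3+k4)
t=0.020: state=(0.897, 0.102, 0.001)
t=0.040: state=(0.892, 0.106, 0.002)
t=0.060: state=(0.888, 0.109, 0.003)
continuing one RK4 step at a time; state shown every 25 steps (Δt=0.5):
t=0.500: state=(0.753, 0.205, 0.041)
t=1.000: state=(0.542, 0.341, 0.118)
t=1.500: state=(0.336, 0.436, 0.228)
t=2.000: state=(0.195, 0.451, 0.354)
t=2.500: state=(0.116, 0.410, 0.475)
t=3.000: state=(0.073, 0.346, 0.581)
t=3.500: state=(0.050, 0.282, 0.668)
t=4.000: state=(0.037, 0.224, 0.739)
t=4.500: state=(0.029, 0.176, 0.795)
t=5.000: state=(0.024, 0.138, 0.838)
t=5.500: state=(0.021, 0.107, 0.872)
t=6.000: state=(0.018, 0.083, 0.899)
t=6.500: state=(0.017, 0.064, 0.919)
t=7.000: state=(0.016, 0.049, 0.935)
t=7.500: state=(0.015, 0.038, 0.947)
t=8.000: state=(0.014, 0.029, 0.956)
t=8.500: state=(0.014, 0.023, 0.964)
t=8.840: state=(0.014, 0.019, 0.967)
compare at T: S=0.014, I=0.019, R=0.967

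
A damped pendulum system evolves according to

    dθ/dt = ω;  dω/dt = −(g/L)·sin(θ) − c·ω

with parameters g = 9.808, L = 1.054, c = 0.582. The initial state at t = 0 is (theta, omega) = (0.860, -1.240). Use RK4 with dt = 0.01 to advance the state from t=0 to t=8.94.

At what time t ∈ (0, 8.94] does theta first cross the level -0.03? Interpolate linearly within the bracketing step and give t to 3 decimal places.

t=0.000: state=(0.860, -1.240)
step 1 (dt=0.01): k1=(-1.240, -6.330), k2=(-1.272, -6.274), k3=(-1.271, -6.273), k4=(-1.303, -6.216); state += dt/6·(k1+2k2+2k3+k4)
t=0.010: state=(0.847, -1.303)
t=0.020: state=(0.834, -1.364)
t=0.030: state=(0.820, -1.425)
t=0.420: state=(-0.025, -2.401)
next step: t=0.430: state=(-0.049, -2.383) — theta has crossed -0.03
linear interpolation between t=0.420 (-0.02491) and t=0.430 (-0.04883) → t≈0.422

t = 0.422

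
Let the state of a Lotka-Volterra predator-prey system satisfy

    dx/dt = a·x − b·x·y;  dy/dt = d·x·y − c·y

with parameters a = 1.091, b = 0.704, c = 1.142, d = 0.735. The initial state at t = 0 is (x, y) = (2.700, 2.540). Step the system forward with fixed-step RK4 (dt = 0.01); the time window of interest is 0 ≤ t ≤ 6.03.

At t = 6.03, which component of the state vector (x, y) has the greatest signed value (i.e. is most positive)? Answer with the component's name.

largest component: y

t=0.000: state=(2.700, 2.540)
step 1 (dt=0.01): k1=(-1.882, 2.140), k2=(-1.896, 2.131), k3=(-1.896, 2.131), k4=(-1.909, 2.122); state += dt/6·(k1+2k2+2k3+k4)
t=0.010: state=(2.681, 2.561)
t=0.020: state=(2.662, 2.582)
t=0.030: state=(2.642, 2.603)
continuing one RK4 step at a time; state shown every 20 steps (Δt=0.2):
t=0.200: state=(2.284, 2.918)
t=0.400: state=(1.850, 3.146)
t=0.600: state=(1.470, 3.192)
t=0.800: state=(1.174, 3.082)
t=1.000: state=(0.959, 2.866)
t=1.200: state=(0.812, 2.596)
t=1.400: state=(0.715, 2.310)
t=1.600: state=(0.655, 2.033)
t=1.800: state=(0.624, 1.776)
t=2.000: state=(0.614, 1.548)
t=2.200: state=(0.623, 1.349)
t=2.400: state=(0.649, 1.178)
t=2.600: state=(0.691, 1.035)
t=2.800: state=(0.749, 0.915)
t=3.000: state=(0.825, 0.817)
t=3.200: state=(0.920, 0.739)
t=3.400: state=(1.036, 0.679)
t=3.600: state=(1.175, 0.636)
t=3.800: state=(1.339, 0.608)
t=4.000: state=(1.530, 0.598)
t=4.200: state=(1.749, 0.605)
t=4.400: state=(1.995, 0.634)
t=4.600: state=(2.261, 0.689)
t=4.800: state=(2.537, 0.781)
t=5.000: state=(2.802, 0.920)
t=5.200: state=(3.020, 1.124)
t=5.400: state=(3.146, 1.410)
t=5.600: state=(3.129, 1.783)
t=5.800: state=(2.937, 2.221)
t=6.000: state=(2.590, 2.657)
t=6.030: state=(2.529, 2.717)
compare at T: x=2.529, y=2.717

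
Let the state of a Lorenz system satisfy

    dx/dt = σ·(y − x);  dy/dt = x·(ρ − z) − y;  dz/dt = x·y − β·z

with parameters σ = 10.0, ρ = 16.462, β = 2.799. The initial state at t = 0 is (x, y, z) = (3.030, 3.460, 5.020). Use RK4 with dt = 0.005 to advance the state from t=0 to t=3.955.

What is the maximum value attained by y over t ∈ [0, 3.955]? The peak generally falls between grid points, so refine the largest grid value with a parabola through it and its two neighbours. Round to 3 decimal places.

t=0.000: state=(3.030, 3.460, 5.020)
step 1 (dt=0.005): k1=(4.300, 31.209, -3.567), k2=(4.973, 31.281, -3.268), k3=(4.958, 31.298, -3.263), k4=(5.617, 31.386, -2.958); state += dt/6·(k1+2k2+2k3+k4)
t=0.005: state=(3.055, 3.616, 5.004)
t=0.010: state=(3.086, 3.774, 4.990)
t=0.015: state=(3.124, 3.933, 4.981)
continuing one RK4 step at a time; state shown every 40 steps (Δt=0.2):
t=0.200: state=(7.858, 11.754, 9.387)
t=0.400: state=(10.063, 6.234, 23.383)
t=0.600: state=(2.564, 0.724, 15.412)
t=0.800: state=(1.569, 1.929, 9.121)
t=1.000: state=(3.651, 5.559, 6.650)
t=1.200: state=(9.457, 12.464, 13.997)
t=1.400: state=(7.803, 3.799, 21.478)
t=1.600: state=(2.567, 1.707, 13.652)
t=1.800: state=(2.910, 3.921, 8.835)
t=2.000: state=(6.769, 9.575, 10.183)
t=2.200: state=(9.875, 8.438, 20.721)
t=2.400: state=(4.435, 2.397, 16.732)
t=2.600: state=(3.194, 3.686, 10.997)
t=2.800: state=(5.889, 8.049, 10.344)
t=3.000: state=(9.495, 9.585, 18.451)
t=3.200: state=(5.761, 3.524, 17.908)
t=3.400: state=(3.783, 3.947, 12.444)
t=3.600: state=(5.801, 7.539, 11.248)
t=3.800: state=(8.895, 9.275, 17.378)
t=3.955: state=(7.201, 5.192, 18.787)
largest grid value and its neighbours: y(0.265)=13.52045, y(0.270)=13.52353, y(0.275)=13.50182
parabola through these three points peaks at t≈0.268 with y≈13.52528

max y = 13.525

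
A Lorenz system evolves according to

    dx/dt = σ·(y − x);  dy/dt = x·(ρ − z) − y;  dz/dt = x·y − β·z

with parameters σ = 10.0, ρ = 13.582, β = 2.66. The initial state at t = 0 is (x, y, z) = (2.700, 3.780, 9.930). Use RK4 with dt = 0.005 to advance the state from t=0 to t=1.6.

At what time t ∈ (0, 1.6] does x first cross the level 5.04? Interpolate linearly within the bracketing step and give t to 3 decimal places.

t=0.000: state=(2.700, 3.780, 9.930)
step 1 (dt=0.005): k1=(10.800, 6.080, -16.208), k2=(10.682, 6.274, -15.957), k3=(10.690, 6.271, -15.958), k4=(10.579, 6.464, -15.707); state += dt/6·(k1+2k2+2k3+k4)
t=0.005: state=(2.753, 3.811, 9.850)
t=0.010: state=(2.806, 3.845, 9.773)
t=0.015: state=(2.857, 3.880, 9.698)
continuing one RK4 step at a time; state shown every 20 steps (Δt=0.1):
t=0.100: state=(3.702, 4.744, 8.815)
t=0.200: state=(4.903, 6.273, 8.850)
t=0.205: state=(4.972, 6.358, 8.888)
next step: t=0.210: state=(5.041, 6.443, 8.929) — x has crossed 5.04
linear interpolation between t=0.205 (4.97155) and t=0.210 (5.04127) → t≈0.210

t = 0.210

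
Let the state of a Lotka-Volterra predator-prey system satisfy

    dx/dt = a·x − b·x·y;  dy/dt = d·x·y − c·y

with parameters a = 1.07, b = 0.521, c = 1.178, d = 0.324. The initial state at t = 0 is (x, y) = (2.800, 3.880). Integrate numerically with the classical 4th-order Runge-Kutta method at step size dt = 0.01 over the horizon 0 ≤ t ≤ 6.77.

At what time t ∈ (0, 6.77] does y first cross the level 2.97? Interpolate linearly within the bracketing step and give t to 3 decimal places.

t=0.000: state=(2.800, 3.880)
step 1 (dt=0.01): k1=(-2.664, -1.051), k2=(-2.644, -1.066), k3=(-2.644, -1.066), k4=(-2.624, -1.081); state += dt/6·(k1+2k2+2k3+k4)
t=0.010: state=(2.774, 3.869)
t=0.020: state=(2.748, 3.858)
t=0.030: state=(2.722, 3.847)
continuing one RK4 step at a time; state shown every 25 steps (Δt=0.25):
t=0.250: state=(2.253, 3.541)
t=0.500: state=(1.907, 3.118)
t=0.580: state=(1.830, 2.979)
next step: t=0.590: state=(1.821, 2.961) — y has crossed 2.97
linear interpolation between t=0.580 (2.97860) and t=0.590 (2.96118) → t≈0.585

t = 0.585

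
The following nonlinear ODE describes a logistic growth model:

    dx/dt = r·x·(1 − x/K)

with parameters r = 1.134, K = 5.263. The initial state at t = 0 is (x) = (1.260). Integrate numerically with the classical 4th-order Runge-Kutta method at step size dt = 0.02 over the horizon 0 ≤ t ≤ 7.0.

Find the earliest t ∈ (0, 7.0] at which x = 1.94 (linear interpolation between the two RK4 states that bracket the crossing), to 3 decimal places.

t = 0.545

t=0.000: state=(1.260)
step 1 (dt=0.02): k1=(1.087), k2=(1.093), k3=(1.093), k4=(1.100); state += dt/6·(k1+2k2+2k3+k4)
t=0.020: state=(1.282)
t=0.040: state=(1.304)
t=0.060: state=(1.326)
continuing one RK4 step at a time; state shown every 25 steps (Δt=0.5):
t=0.500: state=(1.878)
t=0.540: state=(1.933)
next step: t=0.560: state=(1.961) — x has crossed 1.94
linear interpolation between t=0.540 (1.93340) and t=0.560 (1.96122) → t≈0.545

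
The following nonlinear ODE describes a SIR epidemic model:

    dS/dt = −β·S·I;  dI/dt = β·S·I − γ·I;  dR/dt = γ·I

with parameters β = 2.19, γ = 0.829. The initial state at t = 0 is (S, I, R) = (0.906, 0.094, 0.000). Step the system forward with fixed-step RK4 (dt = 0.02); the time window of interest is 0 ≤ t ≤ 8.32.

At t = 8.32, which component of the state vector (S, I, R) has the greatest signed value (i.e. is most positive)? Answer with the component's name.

t=0.000: state=(0.906, 0.094, 0.000)
step 1 (dt=0.02): k1=(-0.187, 0.109, 0.078), k2=(-0.188, 0.109, 0.079), k3=(-0.188, 0.109, 0.079), k4=(-0.190, 0.110, 0.080); state += dt/6·(k1+2k2+2k3+k4)
t=0.020: state=(0.902, 0.096, 0.002)
t=0.040: state=(0.898, 0.098, 0.003)
t=0.060: state=(0.894, 0.101, 0.005)
continuing one RK4 step at a time; state shown every 25 steps (Δt=0.5):
t=0.500: state=(0.791, 0.158, 0.052)
t=1.000: state=(0.639, 0.229, 0.132)
t=1.500: state=(0.483, 0.279, 0.238)
t=2.000: state=(0.352, 0.290, 0.358)
t=2.500: state=(0.259, 0.267, 0.474)
t=3.000: state=(0.198, 0.226, 0.576)
t=3.500: state=(0.158, 0.181, 0.661)
t=4.000: state=(0.133, 0.140, 0.727)
t=4.500: state=(0.116, 0.106, 0.778)
t=5.000: state=(0.105, 0.079, 0.816)
t=5.500: state=(0.097, 0.058, 0.844)
t=6.000: state=(0.092, 0.043, 0.865)
t=6.500: state=(0.089, 0.031, 0.880)
t=7.000: state=(0.086, 0.023, 0.891)
t=7.500: state=(0.084, 0.016, 0.899)
t=8.000: state=(0.083, 0.012, 0.905)
t=8.320: state=(0.082, 0.010, 0.908)
compare at T: S=0.082, I=0.010, R=0.908

largest component: R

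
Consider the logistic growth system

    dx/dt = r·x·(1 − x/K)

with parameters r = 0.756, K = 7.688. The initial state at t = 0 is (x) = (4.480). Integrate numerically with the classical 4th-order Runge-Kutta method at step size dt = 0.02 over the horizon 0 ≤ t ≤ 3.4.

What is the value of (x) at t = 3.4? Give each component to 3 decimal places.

t=0.000: state=(4.480)
step 1 (dt=0.02): k1=(1.413), k2=(1.411), k3=(1.411), k4=(1.410); state += dt/6·(k1+2k2+2k3+k4)
t=0.020: state=(4.508)
t=0.040: state=(4.536)
t=0.060: state=(4.564)
continuing one RK4 step at a time; state shown every 10 steps (Δt=0.2):
t=0.200: state=(4.759)
t=0.400: state=(5.027)
t=0.600: state=(5.284)
t=0.800: state=(5.527)
t=1.000: state=(5.754)
t=1.200: state=(5.964)
t=1.400: state=(6.158)
t=1.600: state=(6.335)
t=1.800: state=(6.495)
t=2.000: state=(6.640)
t=2.200: state=(6.769)
t=2.400: state=(6.885)
t=2.600: state=(6.987)
t=2.800: state=(7.078)
t=3.000: state=(7.157)
t=3.200: state=(7.227)
t=3.400: state=(7.289)

(x) = (7.289)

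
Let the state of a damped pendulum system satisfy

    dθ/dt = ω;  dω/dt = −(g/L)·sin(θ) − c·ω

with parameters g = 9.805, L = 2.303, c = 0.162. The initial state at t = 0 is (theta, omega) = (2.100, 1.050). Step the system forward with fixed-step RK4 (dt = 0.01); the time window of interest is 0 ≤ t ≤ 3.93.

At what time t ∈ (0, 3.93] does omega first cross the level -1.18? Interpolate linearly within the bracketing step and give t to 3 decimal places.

t=0.000: state=(2.100, 1.050)
step 1 (dt=0.01): k1=(1.050, -3.845), k2=(1.031, -3.831), k3=(1.031, -3.831), k4=(1.012, -3.817); state += dt/6·(k1+2k2+2k3+k4)
t=0.010: state=(2.110, 1.012)
t=0.020: state=(2.120, 0.974)
t=0.030: state=(2.130, 0.936)
continuing one RK4 step at a time; state shown every 20 steps (Δt=0.2):
t=0.200: state=(2.237, 0.330)
t=0.400: state=(2.236, -0.334)
t=0.600: state=(2.102, -1.010)
t=0.640: state=(2.059, -1.151)
next step: t=0.650: state=(2.047, -1.187) — omega has crossed -1.18
linear interpolation between t=0.640 (-1.15124) and t=0.650 (-1.18706) → t≈0.648

t = 0.648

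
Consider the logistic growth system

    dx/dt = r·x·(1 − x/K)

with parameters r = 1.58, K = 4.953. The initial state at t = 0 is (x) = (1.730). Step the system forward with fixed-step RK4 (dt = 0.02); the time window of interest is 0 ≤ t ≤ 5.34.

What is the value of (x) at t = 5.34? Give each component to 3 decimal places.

t=0.000: state=(1.730)
step 1 (dt=0.02): k1=(1.779), k2=(1.787), k3=(1.787), k4=(1.795); state += dt/6·(k1+2k2+2k3+k4)
t=0.020: state=(1.766)
t=0.040: state=(1.802)
t=0.060: state=(1.838)
continuing one RK4 step at a time; state shown every 10 steps (Δt=0.2):
t=0.200: state=(2.100)
t=0.400: state=(2.489)
t=0.600: state=(2.876)
t=0.800: state=(3.245)
t=1.000: state=(3.579)
t=1.200: state=(3.870)
t=1.400: state=(4.114)
t=1.600: state=(4.312)
t=1.800: state=(4.469)
t=2.000: state=(4.590)
t=2.200: state=(4.683)
t=2.400: state=(4.753)
t=2.600: state=(4.806)
t=2.800: state=(4.845)
t=3.000: state=(4.874)
t=3.200: state=(4.895)
t=3.400: state=(4.911)
t=3.600: state=(4.922)
t=3.800: state=(4.930)
t=4.000: state=(4.936)
t=4.200: state=(4.941)
t=4.400: state=(4.944)
t=4.600: state=(4.947)
t=4.800: state=(4.948)
t=5.000: state=(4.950)
t=5.200: state=(4.951)
t=5.340: state=(4.951)

(x) = (4.951)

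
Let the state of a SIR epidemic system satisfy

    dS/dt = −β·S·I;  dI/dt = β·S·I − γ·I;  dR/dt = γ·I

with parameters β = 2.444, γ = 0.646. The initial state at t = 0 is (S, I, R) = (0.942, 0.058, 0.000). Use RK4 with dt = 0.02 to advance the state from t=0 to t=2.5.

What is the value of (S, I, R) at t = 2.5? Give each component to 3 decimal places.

t=0.000: state=(0.942, 0.058, 0.000)
step 1 (dt=0.02): k1=(-0.134, 0.096, 0.037), k2=(-0.136, 0.097, 0.038), k3=(-0.136, 0.097, 0.038), k4=(-0.138, 0.099, 0.039); state += dt/6·(k1+2k2+2k3+k4)
t=0.020: state=(0.939, 0.060, 0.001)
t=0.040: state=(0.936, 0.062, 0.002)
t=0.060: state=(0.934, 0.064, 0.002)
continuing one RK4 step at a time; state shown every 5 steps (Δt=0.1):
t=0.100: state=(0.928, 0.068, 0.004)
t=0.200: state=(0.911, 0.080, 0.009)
t=0.300: state=(0.892, 0.094, 0.014)
t=0.400: state=(0.870, 0.109, 0.021)
t=0.500: state=(0.845, 0.126, 0.029)
t=0.600: state=(0.818, 0.145, 0.037)
t=0.700: state=(0.788, 0.165, 0.047)
t=0.800: state=(0.754, 0.187, 0.059)
t=0.900: state=(0.719, 0.210, 0.071)
t=1.000: state=(0.681, 0.233, 0.086)
t=1.100: state=(0.641, 0.257, 0.102)
t=1.200: state=(0.601, 0.280, 0.119)
t=1.300: state=(0.559, 0.303, 0.138)
t=1.400: state=(0.518, 0.324, 0.158)
t=1.500: state=(0.477, 0.343, 0.180)
t=1.600: state=(0.438, 0.360, 0.202)
t=1.700: state=(0.401, 0.373, 0.226)
t=1.800: state=(0.365, 0.384, 0.251)
t=1.900: state=(0.332, 0.392, 0.276)
t=2.000: state=(0.301, 0.397, 0.301)
t=2.100: state=(0.273, 0.400, 0.327)
t=2.200: state=(0.248, 0.399, 0.353)
t=2.300: state=(0.225, 0.397, 0.378)
t=2.400: state=(0.204, 0.392, 0.404)
t=2.500: state=(0.186, 0.385, 0.429)

(S, I, R) = (0.186, 0.385, 0.429)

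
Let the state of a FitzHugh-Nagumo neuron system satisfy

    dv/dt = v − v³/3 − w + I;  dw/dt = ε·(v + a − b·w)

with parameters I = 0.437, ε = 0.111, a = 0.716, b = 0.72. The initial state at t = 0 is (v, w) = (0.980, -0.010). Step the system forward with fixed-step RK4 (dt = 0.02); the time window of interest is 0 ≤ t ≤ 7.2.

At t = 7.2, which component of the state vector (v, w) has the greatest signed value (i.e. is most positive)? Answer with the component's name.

largest component: w

t=0.000: state=(0.980, -0.010)
step 1 (dt=0.02): k1=(1.113, 0.189), k2=(1.112, 0.190), k3=(1.112, 0.190), k4=(1.110, 0.191); state += dt/6·(k1+2k2+2k3+k4)
t=0.020: state=(1.002, -0.006)
t=0.040: state=(1.024, -0.002)
t=0.060: state=(1.046, 0.002)
continuing one RK4 step at a time; state shown every 25 steps (Δt=0.5):
t=0.500: state=(1.468, 0.097)
t=1.000: state=(1.712, 0.220)
t=1.500: state=(1.770, 0.345)
t=2.000: state=(1.752, 0.467)
t=2.500: state=(1.709, 0.582)
t=3.000: state=(1.656, 0.689)
t=3.500: state=(1.599, 0.790)
t=4.000: state=(1.539, 0.883)
t=4.500: state=(1.476, 0.970)
t=5.000: state=(1.410, 1.049)
t=5.500: state=(1.339, 1.122)
t=6.000: state=(1.263, 1.188)
t=6.500: state=(1.179, 1.247)
t=7.000: state=(1.085, 1.298)
t=7.200: state=(1.043, 1.317)
compare at T: v=1.043, w=1.317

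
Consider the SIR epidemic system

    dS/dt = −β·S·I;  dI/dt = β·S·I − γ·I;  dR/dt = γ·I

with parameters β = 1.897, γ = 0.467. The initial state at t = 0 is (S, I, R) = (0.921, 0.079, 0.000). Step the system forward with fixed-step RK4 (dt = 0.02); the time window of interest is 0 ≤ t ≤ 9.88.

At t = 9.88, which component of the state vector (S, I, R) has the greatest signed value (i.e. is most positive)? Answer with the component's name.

t=0.000: state=(0.921, 0.079, 0.000)
step 1 (dt=0.02): k1=(-0.138, 0.101, 0.037), k2=(-0.140, 0.102, 0.037), k3=(-0.140, 0.102, 0.037), k4=(-0.141, 0.103, 0.038); state += dt/6·(k1+2k2+2k3+k4)
t=0.020: state=(0.918, 0.081, 0.001)
t=0.040: state=(0.915, 0.083, 0.002)
t=0.060: state=(0.912, 0.085, 0.002)
continuing one RK4 step at a time; state shown every 25 steps (Δt=0.5):
t=0.500: state=(0.830, 0.144, 0.025)
t=1.000: state=(0.695, 0.236, 0.069)
t=1.500: state=(0.530, 0.334, 0.136)
t=2.000: state=(0.372, 0.405, 0.223)
t=2.500: state=(0.249, 0.429, 0.322)
t=3.000: state=(0.167, 0.413, 0.420)
t=3.500: state=(0.115, 0.373, 0.512)
t=4.000: state=(0.083, 0.324, 0.594)
t=4.500: state=(0.062, 0.274, 0.664)
t=5.000: state=(0.049, 0.229, 0.722)
t=5.500: state=(0.040, 0.189, 0.771)
t=6.000: state=(0.034, 0.155, 0.811)
t=6.500: state=(0.030, 0.126, 0.844)
t=7.000: state=(0.027, 0.103, 0.870)
t=7.500: state=(0.025, 0.083, 0.892)
t=8.000: state=(0.023, 0.068, 0.910)
t=8.500: state=(0.022, 0.055, 0.924)
t=9.000: state=(0.021, 0.044, 0.935)
t=9.500: state=(0.020, 0.036, 0.945)
t=9.880: state=(0.019, 0.030, 0.950)
compare at T: S=0.019, I=0.030, R=0.950

largest component: R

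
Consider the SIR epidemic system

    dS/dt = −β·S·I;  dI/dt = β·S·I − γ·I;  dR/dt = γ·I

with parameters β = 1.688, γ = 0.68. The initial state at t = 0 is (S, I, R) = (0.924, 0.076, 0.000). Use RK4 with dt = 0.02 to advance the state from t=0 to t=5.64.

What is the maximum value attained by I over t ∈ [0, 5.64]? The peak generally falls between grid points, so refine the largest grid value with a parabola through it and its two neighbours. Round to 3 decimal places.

t=0.000: state=(0.924, 0.076, 0.000)
step 1 (dt=0.02): k1=(-0.119, 0.067, 0.052), k2=(-0.119, 0.067, 0.052), k3=(-0.119, 0.067, 0.052), k4=(-0.120, 0.068, 0.053); state += dt/6·(k1+2k2+2k3+k4)
t=0.020: state=(0.922, 0.077, 0.001)
t=0.040: state=(0.919, 0.079, 0.002)
t=0.060: state=(0.917, 0.080, 0.003)
continuing one RK4 step at a time; state shown every 10 steps (Δt=0.2):
t=0.200: state=(0.898, 0.090, 0.011)
t=0.400: state=(0.869, 0.106, 0.025)
t=0.600: state=(0.836, 0.124, 0.040)
t=0.800: state=(0.800, 0.142, 0.058)
t=1.000: state=(0.760, 0.161, 0.079)
t=1.200: state=(0.717, 0.181, 0.102)
t=1.400: state=(0.672, 0.200, 0.128)
t=1.600: state=(0.627, 0.217, 0.156)
t=1.800: state=(0.581, 0.232, 0.187)
t=2.000: state=(0.536, 0.245, 0.219)
t=2.200: state=(0.493, 0.254, 0.253)
t=2.400: state=(0.452, 0.260, 0.288)
t=2.600: state=(0.413, 0.263, 0.324)
t=2.800: state=(0.378, 0.262, 0.360)
t=3.000: state=(0.347, 0.258, 0.395)
t=3.200: state=(0.318, 0.252, 0.430)
t=3.400: state=(0.292, 0.244, 0.464)
t=3.600: state=(0.270, 0.234, 0.496)
t=3.800: state=(0.250, 0.223, 0.527)
t=4.000: state=(0.232, 0.211, 0.557)
t=4.200: state=(0.216, 0.199, 0.585)
t=4.400: state=(0.203, 0.186, 0.611)
t=4.600: state=(0.191, 0.174, 0.635)
t=4.800: state=(0.180, 0.161, 0.658)
t=5.000: state=(0.171, 0.150, 0.679)
t=5.200: state=(0.163, 0.138, 0.699)
t=5.400: state=(0.156, 0.127, 0.717)
t=5.600: state=(0.150, 0.117, 0.733)
t=5.640: state=(0.148, 0.115, 0.737)
largest grid value and its neighbours: I(2.640)=0.26272, I(2.660)=0.26273, I(2.680)=0.26271
parabola through these three points peaks at t≈2.659 with I≈0.26273

max I = 0.263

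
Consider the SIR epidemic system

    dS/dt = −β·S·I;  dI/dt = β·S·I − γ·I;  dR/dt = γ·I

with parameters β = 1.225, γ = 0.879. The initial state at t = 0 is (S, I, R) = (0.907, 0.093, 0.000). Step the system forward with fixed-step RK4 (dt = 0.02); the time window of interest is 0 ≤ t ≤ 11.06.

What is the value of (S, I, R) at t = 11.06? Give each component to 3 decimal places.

(S, I, R) = (0.394, 0.008, 0.598)

t=0.000: state=(0.907, 0.093, 0.000)
step 1 (dt=0.02): k1=(-0.103, 0.022, 0.082), k2=(-0.103, 0.022, 0.082), k3=(-0.103, 0.022, 0.082), k4=(-0.104, 0.021, 0.082); state += dt/6·(k1+2k2+2k3+k4)
t=0.020: state=(0.905, 0.093, 0.002)
t=0.040: state=(0.903, 0.094, 0.003)
t=0.060: state=(0.901, 0.094, 0.005)
continuing one RK4 step at a time; state shown every 25 steps (Δt=0.5):
t=0.500: state=(0.854, 0.103, 0.043)
t=1.000: state=(0.800, 0.110, 0.090)
t=1.500: state=(0.747, 0.114, 0.139)
t=2.000: state=(0.697, 0.114, 0.189)
t=2.500: state=(0.650, 0.111, 0.239)
t=3.000: state=(0.608, 0.105, 0.287)
t=3.500: state=(0.572, 0.097, 0.331)
t=4.000: state=(0.540, 0.088, 0.372)
t=4.500: state=(0.513, 0.078, 0.408)
t=5.000: state=(0.491, 0.069, 0.441)
t=5.500: state=(0.472, 0.059, 0.469)
t=6.000: state=(0.456, 0.051, 0.493)
t=6.500: state=(0.443, 0.043, 0.513)
t=7.000: state=(0.433, 0.036, 0.531)
t=7.500: state=(0.424, 0.030, 0.545)
t=8.000: state=(0.417, 0.025, 0.558)
t=8.500: state=(0.411, 0.021, 0.568)
t=9.000: state=(0.406, 0.017, 0.576)
t=9.500: state=(0.402, 0.014, 0.583)
t=10.000: state=(0.399, 0.012, 0.589)
t=10.500: state=(0.396, 0.010, 0.594)
t=11.000: state=(0.394, 0.008, 0.598)
t=11.060: state=(0.394, 0.008, 0.598)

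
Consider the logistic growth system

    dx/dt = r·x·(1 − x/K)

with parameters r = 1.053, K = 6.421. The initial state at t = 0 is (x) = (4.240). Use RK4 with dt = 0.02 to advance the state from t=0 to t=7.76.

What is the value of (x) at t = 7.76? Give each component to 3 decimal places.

t=0.000: state=(4.240)
step 1 (dt=0.02): k1=(1.517), k2=(1.511), k3=(1.511), k4=(1.506); state += dt/6·(k1+2k2+2k3+k4)
t=0.020: state=(4.270)
t=0.040: state=(4.300)
t=0.060: state=(4.330)
continuing one RK4 step at a time; state shown every 25 steps (Δt=0.5):
t=0.500: state=(4.925)
t=1.000: state=(5.444)
t=1.500: state=(5.806)
t=2.000: state=(6.043)
t=2.500: state=(6.192)
t=3.000: state=(6.284)
t=3.500: state=(6.339)
t=4.000: state=(6.372)
t=4.500: state=(6.392)
t=5.000: state=(6.404)
t=5.500: state=(6.411)
t=6.000: state=(6.415)
t=6.500: state=(6.417)
t=7.000: state=(6.419)
t=7.500: state=(6.420)
t=7.760: state=(6.420)

(x) = (6.420)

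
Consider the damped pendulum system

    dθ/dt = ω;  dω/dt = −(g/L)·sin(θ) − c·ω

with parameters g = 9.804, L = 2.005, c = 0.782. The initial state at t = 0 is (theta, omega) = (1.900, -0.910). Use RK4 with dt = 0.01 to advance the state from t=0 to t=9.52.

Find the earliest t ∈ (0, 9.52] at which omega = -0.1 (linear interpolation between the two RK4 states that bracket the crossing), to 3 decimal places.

t=0.000: state=(1.900, -0.910)
step 1 (dt=0.01): k1=(-0.910, -3.916), k2=(-0.930, -3.907), k3=(-0.930, -3.908), k4=(-0.949, -3.900); state += dt/6·(k1+2k2+2k3+k4)
t=0.010: state=(1.891, -0.949)
t=0.020: state=(1.881, -0.988)
t=0.030: state=(1.871, -1.027)
continuing one RK4 step at a time; state shown every 50 steps (Δt=0.5):
t=0.500: state=(0.997, -2.562)
t=1.000: state=(-0.324, -2.248)
t=1.500: state=(-0.943, -0.174)
t=1.510: state=(-0.945, -0.133)
next step: t=1.520: state=(-0.946, -0.093) — omega has crossed -0.1
linear interpolation between t=1.510 (-0.13334) and t=1.520 (-0.09281) → t≈1.518

t = 1.518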